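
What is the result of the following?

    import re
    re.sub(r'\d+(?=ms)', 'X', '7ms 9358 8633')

'Xms 9358 8633'

The positive lookaround only admits positions where the adjacent text matches; those characters stay outside the span.
Matches: at [0:1] → '7'.
Every occurrence is swapped for 'X'.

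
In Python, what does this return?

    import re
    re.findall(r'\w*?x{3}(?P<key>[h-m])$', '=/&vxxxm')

['m']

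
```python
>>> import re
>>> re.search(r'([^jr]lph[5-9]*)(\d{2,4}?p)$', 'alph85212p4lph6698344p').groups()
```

The match spans [10:22] → '4lph6698344p'.
Captured: group 1 = '4lph6698', group 2 = '344p'.

('4lph6698', '344p')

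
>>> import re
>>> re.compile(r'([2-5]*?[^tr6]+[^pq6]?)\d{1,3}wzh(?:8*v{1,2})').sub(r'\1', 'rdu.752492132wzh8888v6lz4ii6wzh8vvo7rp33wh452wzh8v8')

'rdu.752492136lz4iio7rp33wh458'

This matches zero or more of a character in [2-5] (lazy), then one or more of any character except [tr6], then optionally any character except [pq6] (captured); then 1 to 3 of a digit, then the literal 'wzh'; then zero or more of a literal '8', then 1 to 2 of a literal 'v' (non-capturing group).
Matches: at [1:21] → 'du.752492132wzh8888v'; at [22:34] → 'lz4ii6wzh8vv'; at [37:50] → 'p33wh452wzh8v'.
`\1` in the replacement pulls in group 1's text for each match.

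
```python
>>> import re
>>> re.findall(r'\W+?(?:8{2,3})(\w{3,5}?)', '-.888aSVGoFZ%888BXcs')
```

['aSV', 'BXc']

Lazy quantifiers expand one character at a time until the remainder of the pattern can match.
Because there's exactly one group, `findall` drops the full match and keeps group 1 from each hit.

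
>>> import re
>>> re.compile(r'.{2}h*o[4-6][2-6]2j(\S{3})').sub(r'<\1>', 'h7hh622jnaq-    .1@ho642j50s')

The pattern matches exactly 2 of any character, then zero or more of a literal 'h', then a literal 'o'; then a character in [4-6], then a character in [2-6], then the literal '2j'; then exactly 3 of a non-whitespace character (captured).
Matches: at [17:28] → '1@ho642j50s'.
`\1` in the replacement pulls in group 1's text for each match.

'h7hh622jnaq-    .<50s>'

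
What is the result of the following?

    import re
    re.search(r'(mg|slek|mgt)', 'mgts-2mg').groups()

Alternation tries branches left to right and keeps the first one that lets the overall match succeed at that position.
`search` walks the string left to right and returns the first match it finds.
The match spans [0:2] → 'mg'.
Captured: group 1 = 'mg'.

('mg',)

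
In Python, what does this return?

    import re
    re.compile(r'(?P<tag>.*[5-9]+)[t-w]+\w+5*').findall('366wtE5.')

This matches zero or more of any character, then one or more of a character in [5-9] (captured as 'tag'); then one or more of a character in [t-w], then one or more of a word character, then zero or more of the literal '5'.
Scanning left to right: at [0:7] match '366wtE5', group 1 = '366'.
With a single group, `findall` returns only what that group captured — 1 item.

['366']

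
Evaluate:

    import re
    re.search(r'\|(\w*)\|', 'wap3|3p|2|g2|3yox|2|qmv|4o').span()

(4, 8)

`re.search` tries every starting position until one works.
The match spans [4:8] → '|3p|'.
Captured: group 1 = '3p'.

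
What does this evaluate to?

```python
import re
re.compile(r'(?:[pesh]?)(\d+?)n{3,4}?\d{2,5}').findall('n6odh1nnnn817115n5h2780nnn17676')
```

['1', '2780']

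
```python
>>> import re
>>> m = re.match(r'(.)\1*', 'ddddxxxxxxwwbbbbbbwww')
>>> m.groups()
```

`\1` is not a pattern — it's the concrete string captured by group 1, re-applied verbatim.
`re.match` only tries the pattern at the start of the string.
The match spans [0:4] → 'dddd'.
Captured: group 1 = 'd'.

('d',)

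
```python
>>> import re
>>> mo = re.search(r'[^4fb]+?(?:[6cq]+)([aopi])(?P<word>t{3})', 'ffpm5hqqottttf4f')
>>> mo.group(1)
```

'o'

The match spans [2:12] → 'pm5hqqottt'.
Captured: group 1 = 'o', group 2 = 'ttt'.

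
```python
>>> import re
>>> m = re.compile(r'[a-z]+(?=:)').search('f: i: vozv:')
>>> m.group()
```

The `(?=…)`/`(?<=…)` assertion just peeks at neighbouring text; it doesn't advance the match position.
Unlike `match`, `search` isn't anchored — it looks for the pattern anywhere in the string.
The match spans [0:1] → 'f'.

'f'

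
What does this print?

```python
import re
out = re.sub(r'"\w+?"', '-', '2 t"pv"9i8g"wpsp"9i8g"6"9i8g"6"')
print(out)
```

Matches: at [3:7] → '"pv"'; at [11:17] → '"wpsp"'; at [21:24] → '"6"'; at [28:31] → '"6"'.
Each match is replaced by '-'.

2 t-9i8g-9i8g-9i8g-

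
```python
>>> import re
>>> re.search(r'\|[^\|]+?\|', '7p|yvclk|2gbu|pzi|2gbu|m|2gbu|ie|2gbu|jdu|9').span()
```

(2, 9)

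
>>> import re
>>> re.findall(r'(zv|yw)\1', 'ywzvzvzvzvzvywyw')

['zv', 'zv', 'yw']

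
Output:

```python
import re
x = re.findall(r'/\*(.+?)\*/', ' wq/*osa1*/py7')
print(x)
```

['osa1']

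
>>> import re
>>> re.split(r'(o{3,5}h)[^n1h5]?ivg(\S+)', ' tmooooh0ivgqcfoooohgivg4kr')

[' tm', 'ooooh', 'qcfoooohgivg4kr', '']

This matches 3 to 5 of the literal 'o', then the literal 'h' (captured); then optionally any character except [n1h5], then the literal 'ivg'; then one or more of a non-whitespace character (captured).
Matches to split on: at [3:27] → 'ooooh0ivgqcfoooohgivg4kr'.
Because the pattern has a capturing group, `split` also inserts each captured text between the pieces.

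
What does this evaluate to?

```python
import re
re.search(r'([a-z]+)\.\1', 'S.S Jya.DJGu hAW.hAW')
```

None

The backreference `\1` re-matches whatever the first group consumed, character for character.
Here the pattern never matches, so the call returns None.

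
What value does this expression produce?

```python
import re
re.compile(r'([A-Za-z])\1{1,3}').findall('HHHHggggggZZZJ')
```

`\1` has to match the exact text group 1 already captured.
Matches: at [0:4] match 'HHHH', group 1 = 'H'; at [4:8] match 'gggg', group 1 = 'g'; at [8:10] match 'gg', group 1 = 'g'; at [10:13] match 'ZZZ', group 1 = 'Z'.
`findall` collects group 1 from each match (4 total).

['H', 'g', 'g', 'Z']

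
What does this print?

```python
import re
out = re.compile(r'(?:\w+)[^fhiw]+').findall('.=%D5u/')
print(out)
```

Since nothing is captured, `findall` lists the 1 matched substring directly.

['D5u/']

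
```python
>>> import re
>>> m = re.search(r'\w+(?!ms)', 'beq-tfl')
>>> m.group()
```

The negative lookaround is zero-width — it rules out positions where the adjacent text would match, without consuming anything.
`search` walks the string left to right and returns the first match it finds.
The match spans [0:3] → 'beq'.

'beq'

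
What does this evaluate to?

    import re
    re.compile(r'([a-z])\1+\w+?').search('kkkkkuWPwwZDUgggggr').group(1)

After group 1 captures some text, `\1` only succeeds where that same text appears again.
`re.search` scans for the first position where the pattern succeeds.
The match spans [0:6] → 'kkkkku'.
Captured: group 1 = 'k'.

'k'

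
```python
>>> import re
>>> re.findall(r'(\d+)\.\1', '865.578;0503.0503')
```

['5', '0503']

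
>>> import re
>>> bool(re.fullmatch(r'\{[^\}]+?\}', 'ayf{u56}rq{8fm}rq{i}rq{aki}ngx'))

False

`fullmatch` succeeds only if the pattern covers the string from start to end.
Here the pattern can't cover the whole string, so the call returns None, and `bool(None)` is False.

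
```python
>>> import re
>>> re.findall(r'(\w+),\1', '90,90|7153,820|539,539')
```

The backreference `\1` re-matches whatever the first group consumed, character for character.
Matches: at [0:5] match '90,90', group 1 = '90'; at [15:22] match '539,539', group 1 = '539'.
`findall` collects group 1 from each match (2 total).

['90', '539']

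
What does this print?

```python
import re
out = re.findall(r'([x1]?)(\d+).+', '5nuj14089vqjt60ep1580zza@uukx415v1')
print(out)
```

[('', '5')]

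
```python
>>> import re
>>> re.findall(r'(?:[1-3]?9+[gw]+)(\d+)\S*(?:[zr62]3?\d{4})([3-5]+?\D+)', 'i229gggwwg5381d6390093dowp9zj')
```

Pattern: optionally a character in [1-3], then one or more of the literal '9', then one or more of one of [gw] (non-capturing group); then one or more of a digit (captured); then zero or more of a non-whitespace character; then one of [zr62], then optionally a literal '3', then exactly 4 of a digit (non-capturing group); then one or more of a character in [3-5] (lazy), then one or more of a non-digit (captured).
Walking the string: at [2:26] match '29gggwwg5381d6390093dowp', groups = ('5381', '3dowp').
With 2 capturing groups, `findall` returns a 2-tuple per match.

[('5381', '3dowp')]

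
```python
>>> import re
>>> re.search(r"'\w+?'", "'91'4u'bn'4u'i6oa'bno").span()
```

(0, 4)

Unlike `match`, `search` isn't anchored — it looks for the pattern anywhere in the string.
The match spans [0:4] → "'91'".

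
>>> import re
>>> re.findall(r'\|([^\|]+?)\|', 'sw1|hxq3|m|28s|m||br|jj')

Matches: at [3:9] match '|hxq3|', group 1 = 'hxq3'; at [10:15] match '|28s|', group 1 = '28s'; at [17:21] match '|br|', group 1 = 'br'.
Because there's exactly one group, `findall` drops the full match and keeps group 1 from each hit.

['hxq3', '28s', 'br']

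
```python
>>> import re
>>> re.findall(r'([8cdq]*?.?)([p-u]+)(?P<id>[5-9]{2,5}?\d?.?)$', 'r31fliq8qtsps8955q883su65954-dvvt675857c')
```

This matches zero or more of one of [8cdq] (lazy), then optionally any character (captured); then one or more of a character in [p-u] (captured); then 2 to 5 of a character in [5-9] (lazy), then optionally a digit, then optionally any character (captured as 'id'); then anchored at the end.
Scanning left to right: at [31:40] match 'vt675857c', groups = ('v', 't', '675857c').
3 groups means the one result is a tuple of 3 captured strings — 1 here.

[('v', 't', '675857c')]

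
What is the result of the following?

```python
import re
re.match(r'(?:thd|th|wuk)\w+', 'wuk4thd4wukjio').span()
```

(0, 14)

With `match`, the pattern is implicitly anchored at the beginning.
The match spans [0:14] → 'wuk4thd4wukjio'.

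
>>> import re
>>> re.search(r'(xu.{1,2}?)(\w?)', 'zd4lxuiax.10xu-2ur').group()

'xuia'

The pattern matches the literal 'xu', then 1 to 2 of any character (lazy) (captured); then optionally a word character (captured).
`search` walks the string left to right and returns the first match it finds.
The match spans [4:8] → 'xuia'.
Captured: group 1 = 'xui', group 2 = 'a'.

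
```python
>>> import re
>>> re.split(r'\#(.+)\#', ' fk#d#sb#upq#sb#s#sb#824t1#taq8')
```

[' fk', 'd#sb#upq#sb#s#sb#824t1', 'taq8']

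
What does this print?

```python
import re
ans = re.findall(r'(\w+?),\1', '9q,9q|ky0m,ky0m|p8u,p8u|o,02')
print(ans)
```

`\1` is not a pattern — it's the concrete string captured by group 1, re-applied verbatim.
One capturing group, so `findall` returns just the captured substring from each match — 3 in all.

['9q', 'ky0m', 'p8u']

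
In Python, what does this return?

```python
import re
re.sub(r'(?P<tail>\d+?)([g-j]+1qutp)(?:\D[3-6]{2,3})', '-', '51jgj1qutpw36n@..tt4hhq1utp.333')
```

This matches one or more of a digit (lazy) (captured as 'tail'); then one or more of a character in [g-j], then the literal '1q', then the literal 'utp' (captured); then a non-digit, then 2 to 3 of a character in [3-6] (non-capturing group).
Matches: at [0:13] → '51jgj1qutpw36'.
Each match is replaced by '-'.

'-n@..tt4hhq1utp.333'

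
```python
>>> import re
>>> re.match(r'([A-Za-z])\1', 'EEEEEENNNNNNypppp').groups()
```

('E',)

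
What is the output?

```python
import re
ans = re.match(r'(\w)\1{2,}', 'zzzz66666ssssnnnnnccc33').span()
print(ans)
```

(0, 4)

`match` is anchored at position 0; if the pattern doesn't fit there, it returns None.
The match spans [0:4] → 'zzzz'.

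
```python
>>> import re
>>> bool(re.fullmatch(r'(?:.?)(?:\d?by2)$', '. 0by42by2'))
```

False

The pattern matches optionally any character (non-capturing group); then optionally a digit, then the literal 'by2' (non-capturing group); then anchored at the end.
`fullmatch` succeeds only if the pattern covers the string from start to end.
Here the pattern can't cover the whole string, so the call returns None, and `bool(None)` is False.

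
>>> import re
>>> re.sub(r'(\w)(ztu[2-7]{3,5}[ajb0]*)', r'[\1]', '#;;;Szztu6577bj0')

This matches a word character (captured); then the literal 'ztu', then 3 to 5 of a character in [2-7], then zero or more of one of [ajb0] (captured).
Matches: at [5:16] → 'zztu6577bj0'.
Each match is replaced using the text its own group 1 captured.

'#;;;S[z]'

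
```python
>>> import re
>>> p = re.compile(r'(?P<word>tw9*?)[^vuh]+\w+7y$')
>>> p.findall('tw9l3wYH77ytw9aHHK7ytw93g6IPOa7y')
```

['tw']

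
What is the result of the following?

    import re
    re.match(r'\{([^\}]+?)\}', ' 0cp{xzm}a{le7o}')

None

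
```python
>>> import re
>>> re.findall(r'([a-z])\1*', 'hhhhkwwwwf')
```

['h', 'k', 'w', 'f']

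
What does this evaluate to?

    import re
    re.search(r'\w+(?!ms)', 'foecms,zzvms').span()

(0, 6)

A negative assertion filters positions out without eating any characters.
Unlike `match`, `search` isn't anchored — it looks for the pattern anywhere in the string.
The match spans [0:6] → 'foecms'.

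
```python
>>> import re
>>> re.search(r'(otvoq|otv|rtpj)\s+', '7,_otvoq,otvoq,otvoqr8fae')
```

None

Here nothing in the string fits, so the call returns None.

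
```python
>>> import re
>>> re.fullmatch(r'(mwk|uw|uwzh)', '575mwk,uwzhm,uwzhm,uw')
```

`re.fullmatch` is like wrapping the pattern in `^…$` (in single-line mode).
Here the pattern can't cover the whole string, so the call returns None.

None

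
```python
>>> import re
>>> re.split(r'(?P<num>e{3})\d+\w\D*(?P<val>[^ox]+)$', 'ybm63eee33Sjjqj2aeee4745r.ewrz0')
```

['ybm63', 'eee', '2aeee4745r.ewrz0', '']

This matches exactly 3 of a literal 'e' (captured as 'num'); then one or more of a digit, then a word character, then zero or more of a non-digit; then one or more of any character except [ox] (captured as 'val'); then anchored at the end.
With a capturing group present, the delimiter's captured portion is kept in the result list.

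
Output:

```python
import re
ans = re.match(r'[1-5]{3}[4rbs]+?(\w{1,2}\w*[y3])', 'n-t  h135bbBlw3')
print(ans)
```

This matches exactly 3 of a character in [1-5], then one or more of one of [4rbs] (lazy); then 1 to 2 of a word character, then zero or more of a word character, then one of [y3] (captured).
`re.match` won't scan ahead — the pattern has to work from the very first character.
Here the string doesn't start with a match, so the call returns None.

None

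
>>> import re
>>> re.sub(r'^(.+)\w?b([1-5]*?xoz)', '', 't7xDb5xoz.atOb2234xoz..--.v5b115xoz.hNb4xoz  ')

This matches anchored at the start of the string; then one or more of any character (captured); then optionally a word character, then a literal 'b'; then zero or more of a character in [1-5] (lazy), then the literal 'xoz' (captured).
Matches: at [0:43] → 't7xDb5xoz.atOb2234xoz..--.v5b115xoz.hNb4xoz'.
Every occurrence is swapped for ''.

'  '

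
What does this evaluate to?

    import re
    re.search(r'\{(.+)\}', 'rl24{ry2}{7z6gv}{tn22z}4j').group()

`re.search` tries every starting position until one works.
The match spans [4:23] → '{ry2}{7z6gv}{tn22z}'.
Captured: group 1 = 'ry2}{7z6gv}{tn22z'.

'{ry2}{7z6gv}{tn22z}'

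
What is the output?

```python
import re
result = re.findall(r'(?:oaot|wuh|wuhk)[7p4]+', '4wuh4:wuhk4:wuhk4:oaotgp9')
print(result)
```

Walking the string: at [1:5] → 'wuh4'; at [6:11] → 'wuhk4'; at [12:17] → 'wuhk4'.
`findall` yields the raw match text (3 of them) because the pattern has no groups.

['wuh4', 'wuhk4', 'wuhk4']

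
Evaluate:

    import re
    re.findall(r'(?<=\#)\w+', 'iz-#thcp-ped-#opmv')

The lookaround is zero-width — it requires the adjacent text to match without consuming it, so the asserted text isn't part of the match.
No capturing groups, so `findall` returns the 2 full match strings.

['thcp', 'opmv']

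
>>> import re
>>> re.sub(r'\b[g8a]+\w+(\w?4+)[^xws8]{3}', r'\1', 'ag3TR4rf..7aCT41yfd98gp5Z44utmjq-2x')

'4.7aCT41yfd98gp5Z44utmjq-2x'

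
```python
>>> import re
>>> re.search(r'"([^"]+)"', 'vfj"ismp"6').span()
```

`search` walks the string left to right and returns the first match it finds.
The match spans [3:9] → '"ismp"'.
Captured: group 1 = 'ismp'.

(3, 9)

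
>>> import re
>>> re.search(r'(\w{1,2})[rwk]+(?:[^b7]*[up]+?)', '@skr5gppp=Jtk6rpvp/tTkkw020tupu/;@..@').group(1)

The pattern matches 1 to 2 of a word character (captured); then one or more of one of [rwk]; then zero or more of any character except [b7], then one or more of one of [up] (lazy) (non-capturing group).
`re.search` tries every starting position until one works.
The match spans [1:31] → 'skr5gppp=Jtk6rpvp/tTkkw020tupu'.
Captured: group 1 = 'sk'.

'sk'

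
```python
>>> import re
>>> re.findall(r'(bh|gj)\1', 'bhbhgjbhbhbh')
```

`\1` has to match the exact text group 1 already captured.
Scanning left to right: at [0:4] match 'bhbh', group 1 = 'bh'; at [6:10] match 'bhbh', group 1 = 'bh'.
Because there's exactly one group, `findall` drops the full match and keeps group 1 from each hit.

['bh', 'bh']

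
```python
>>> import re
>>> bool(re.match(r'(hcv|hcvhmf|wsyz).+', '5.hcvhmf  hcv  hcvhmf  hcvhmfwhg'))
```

False

`re.match` won't scan ahead — the pattern has to work from the very first character.
Here the pattern fails at index 0, so the call returns None, and `bool(None)` is False.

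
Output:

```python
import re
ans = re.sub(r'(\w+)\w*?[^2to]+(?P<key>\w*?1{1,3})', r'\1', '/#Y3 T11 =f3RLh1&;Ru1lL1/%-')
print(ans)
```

/#Y3/%-

Pattern: one or more of a word character (captured); then zero or more of a word character (lazy); then one or more of any character except [2to]; then zero or more of a word character (lazy), then 1 to 3 of the literal '1' (captured as 'key').
The replacement refers to a captured group, so each match is rewritten using its own captured text.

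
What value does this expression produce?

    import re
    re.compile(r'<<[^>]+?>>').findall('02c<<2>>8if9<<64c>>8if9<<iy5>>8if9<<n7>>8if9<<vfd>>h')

['<<2>>', '<<64c>>', '<<iy5>>', '<<n7>>', '<<vfd>>']

No capturing groups, so `findall` returns the 5 full match strings.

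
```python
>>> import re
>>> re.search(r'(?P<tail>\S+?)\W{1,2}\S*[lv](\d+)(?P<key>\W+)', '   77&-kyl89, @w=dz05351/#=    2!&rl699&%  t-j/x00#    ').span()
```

(3, 15)

This matches one or more of a non-whitespace character (lazy) (captured as 'tail'); then 1 to 2 of a non-word character; then zero or more of a non-whitespace character, then one of [lv]; then one or more of a digit (captured); then one or more of a non-word character (captured as 'key').
`re.search` tries every starting position until one works.
The match spans [3:15] → '77&-kyl89, @'.
Captured: group 1 = '77', group 2 = '89', group 3 = ', @'.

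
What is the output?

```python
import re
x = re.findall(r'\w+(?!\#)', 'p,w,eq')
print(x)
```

The negative lookahead/lookbehind blocks any match where the forbidden context is present.
No capturing groups, so `findall` returns the 3 full match strings.

['p', 'w', 'eq']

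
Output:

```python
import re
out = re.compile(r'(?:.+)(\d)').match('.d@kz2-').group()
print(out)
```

`re.match` only tries the pattern at the start of the string.
The match spans [0:6] → '.d@kz2'.

.d@kz2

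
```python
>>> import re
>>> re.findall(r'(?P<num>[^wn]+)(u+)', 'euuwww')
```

[('eu', 'u')]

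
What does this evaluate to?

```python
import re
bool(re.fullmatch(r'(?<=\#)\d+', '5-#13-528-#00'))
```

For `fullmatch`, every character of the input must be accounted for by the pattern.
Here the pattern can't cover the whole string, so the call returns None, and `bool(None)` is False.

False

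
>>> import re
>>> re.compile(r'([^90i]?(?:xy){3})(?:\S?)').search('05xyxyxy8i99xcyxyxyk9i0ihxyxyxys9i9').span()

(1, 9)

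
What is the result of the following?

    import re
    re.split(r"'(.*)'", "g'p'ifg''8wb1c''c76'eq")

Matches to split on: at [1:20] → "'p'ifg''8wb1c''c76'".
Because the pattern has a capturing group, `split` also inserts each captured text between the pieces.

['g', "p'ifg''8wb1c''c76", 'eq']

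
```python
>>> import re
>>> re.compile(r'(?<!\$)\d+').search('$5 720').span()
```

(3, 6)

`(?!…)`/`(?<!…)` only lets a position through if the neighbouring text does NOT match; no characters are consumed.
The match spans [3:6] → '720'.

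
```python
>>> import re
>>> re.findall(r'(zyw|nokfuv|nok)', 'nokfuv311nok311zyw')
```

['nokfuv', 'nok', 'zyw']

Branches in `(...|...)` are attempted left-to-right; the first branch that allows the whole pattern to succeed is taken.
Scanning left to right: at [0:6] match 'nokfuv', group 1 = 'nokfuv'; at [9:12] match 'nok', group 1 = 'nok'; at [15:18] match 'zyw', group 1 = 'zyw'.
Because there's exactly one group, `findall` drops the full match and keeps group 1 from each hit.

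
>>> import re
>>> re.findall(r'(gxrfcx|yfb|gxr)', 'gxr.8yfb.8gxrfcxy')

['gxr', 'yfb', 'gxrfcx']

Alternation isn't longest-match — the leftmost alternative that fits at this position is chosen.
Matches: at [0:3] match 'gxr', group 1 = 'gxr'; at [5:8] match 'yfb', group 1 = 'yfb'; at [10:16] match 'gxrfcx', group 1 = 'gxrfcx'.
One capturing group, so `findall` returns just the captured substring from each match — 3 in all.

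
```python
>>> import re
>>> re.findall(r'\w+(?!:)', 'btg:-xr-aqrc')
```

['bt', 'xr', 'aqrc']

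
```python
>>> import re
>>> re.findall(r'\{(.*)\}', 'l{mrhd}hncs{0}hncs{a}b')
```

['mrhd}hncs{0}hncs{a']

One capturing group, so `findall` returns just the captured substring from the one match — 1 in all.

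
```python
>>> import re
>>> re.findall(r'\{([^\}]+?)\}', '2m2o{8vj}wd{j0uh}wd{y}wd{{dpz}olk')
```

['8vj', 'j0uh', 'y', '{dpz']

Walking the string: at [4:9] match '{8vj}', group 1 = '8vj'; at [11:17] match '{j0uh}', group 1 = 'j0uh'; at [19:22] match '{y}', group 1 = 'y'; at [24:30] match '{{dpz}', group 1 = '{dpz'.
Because there's exactly one group, `findall` drops the full match and keeps group 1 from each hit.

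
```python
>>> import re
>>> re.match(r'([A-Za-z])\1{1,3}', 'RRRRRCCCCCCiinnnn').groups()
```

The match spans [0:4] → 'RRRR'.
Captured: group 1 = 'R'.

('R',)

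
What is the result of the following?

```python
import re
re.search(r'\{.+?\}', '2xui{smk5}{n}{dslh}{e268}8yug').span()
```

(4, 10)

`re.search` scans for the first position where the pattern succeeds.
The match spans [4:10] → '{smk5}'.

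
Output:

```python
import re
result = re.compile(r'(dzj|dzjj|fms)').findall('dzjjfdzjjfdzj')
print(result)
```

Alternation isn't longest-match — the leftmost alternative that fits at this position is chosen.
One capturing group, so `findall` returns just the captured substring from each match — 3 in all.

['dzj', 'dzj', 'dzj']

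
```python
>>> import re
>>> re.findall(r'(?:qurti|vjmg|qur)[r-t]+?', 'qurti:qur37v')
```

['qurt']

Since nothing is captured, `findall` lists the 1 matched substring directly.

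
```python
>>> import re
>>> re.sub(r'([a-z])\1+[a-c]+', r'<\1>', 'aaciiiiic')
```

'<a><i>'

`\1` has to match the exact text group 1 already captured.
Matches: at [0:3] → 'aac'; at [3:9] → 'iiiiic'.
Each match is replaced using the text its own group 1 captured.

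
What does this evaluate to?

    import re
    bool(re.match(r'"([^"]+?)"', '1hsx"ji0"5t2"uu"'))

False

With `match`, the pattern is implicitly anchored at the beginning.
Here the pattern fails at index 0, so the call returns None, and `bool(None)` is False.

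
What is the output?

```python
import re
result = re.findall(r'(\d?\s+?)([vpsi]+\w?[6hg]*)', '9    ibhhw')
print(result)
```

The pattern matches optionally a digit, then one or more of whitespace (lazy) (captured); then one or more of one of [vpsi], then optionally a word character, then zero or more of one of [6hg] (captured).
Matches: at [0:9] match '9    ibhh', groups = ('9    ', 'ibhh').
With 2 capturing groups, `findall` returns a 2-tuple per match.

[('9    ', 'ibhh')]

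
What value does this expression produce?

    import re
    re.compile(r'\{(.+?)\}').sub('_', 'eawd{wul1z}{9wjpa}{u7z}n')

'eawd___n'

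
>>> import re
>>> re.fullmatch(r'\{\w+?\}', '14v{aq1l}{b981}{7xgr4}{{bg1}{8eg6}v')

`re.fullmatch` requires the pattern to consume the entire string.
Here the string isn't matched end-to-end, so the call returns None.

None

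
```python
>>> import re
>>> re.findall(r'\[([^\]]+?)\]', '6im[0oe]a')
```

['0oe']

Scanning left to right: at [3:8] match '[0oe]', group 1 = '0oe'.
Because there's exactly one group, `findall` drops the full match and keeps group 1 from the one hit.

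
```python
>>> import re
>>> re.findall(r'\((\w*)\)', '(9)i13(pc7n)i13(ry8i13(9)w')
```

Scanning left to right: at [0:3] match '(9)', group 1 = '9'; at [6:12] match '(pc7n)', group 1 = 'pc7n'; at [22:25] match '(9)', group 1 = '9'.
`findall` collects group 1 from each match (3 total).

['9', 'pc7n', '9']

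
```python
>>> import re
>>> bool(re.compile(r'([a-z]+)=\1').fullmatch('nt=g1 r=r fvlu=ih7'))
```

False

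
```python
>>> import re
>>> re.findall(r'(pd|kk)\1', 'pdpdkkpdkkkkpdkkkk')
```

['pd', 'kk', 'kk']

The backreference `\1` re-matches whatever the first group consumed, character for character.
Matches: at [0:4] match 'pdpd', group 1 = 'pd'; at [8:12] match 'kkkk', group 1 = 'kk'; at [14:18] match 'kkkk', group 1 = 'kk'.
One capturing group, so `findall` returns just the captured substring from each match — 3 in all.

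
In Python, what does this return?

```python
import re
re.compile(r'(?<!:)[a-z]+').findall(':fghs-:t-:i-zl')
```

['ghs', 'zl']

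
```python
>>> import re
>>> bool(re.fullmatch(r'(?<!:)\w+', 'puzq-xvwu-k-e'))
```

The negative lookaround is zero-width — it rules out positions where the adjacent text would match, without consuming anything.
`fullmatch` succeeds only if the pattern covers the string from start to end.
Here there's no way to consume every character, so the call returns None, and `bool(None)` is False.

False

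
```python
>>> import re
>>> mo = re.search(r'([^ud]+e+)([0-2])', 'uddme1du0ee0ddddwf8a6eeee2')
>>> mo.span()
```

(3, 6)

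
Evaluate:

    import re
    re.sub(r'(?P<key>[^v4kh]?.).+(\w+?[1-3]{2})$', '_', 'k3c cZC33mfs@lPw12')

The pattern matches optionally any character except [v4kh], then any character (captured as 'key'); then one or more of any character; then one or more of a word character (lazy), then exactly 2 of a character in [1-3] (captured); then anchored at the end.
Every occurrence is swapped for '_'.

'_'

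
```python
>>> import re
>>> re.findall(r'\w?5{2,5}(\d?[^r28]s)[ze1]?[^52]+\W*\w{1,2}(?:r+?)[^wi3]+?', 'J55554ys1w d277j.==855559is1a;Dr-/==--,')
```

['9is']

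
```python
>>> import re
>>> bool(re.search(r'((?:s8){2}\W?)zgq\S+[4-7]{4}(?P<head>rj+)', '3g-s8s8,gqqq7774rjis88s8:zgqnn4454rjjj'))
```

Here nothing in the string fits, so the call returns None, and `bool(None)` is False.

False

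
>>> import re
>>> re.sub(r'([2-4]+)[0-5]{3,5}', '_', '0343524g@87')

The pattern matches one or more of a character in [2-4] (captured); then 3 to 5 of a character in [0-5].
Matches: at [1:7] → '343524'.
Each match is replaced by '_'.

'0_g@87'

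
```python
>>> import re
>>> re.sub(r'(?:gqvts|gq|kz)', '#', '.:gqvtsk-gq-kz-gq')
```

'.:#k-#-#-#'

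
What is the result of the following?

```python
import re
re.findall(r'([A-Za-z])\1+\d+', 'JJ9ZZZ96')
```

['J', 'Z']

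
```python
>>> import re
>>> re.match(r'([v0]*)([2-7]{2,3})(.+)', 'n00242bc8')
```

None

Pattern: zero or more of one of [v0] (captured); then 2 to 3 of a character in [2-7] (captured); then one or more of any character (captured).
`re.match` only tries the pattern at the start of the string.
Here the pattern fails at index 0, so the call returns None.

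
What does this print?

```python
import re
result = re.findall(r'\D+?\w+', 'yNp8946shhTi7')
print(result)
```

['yNp8946shhTi7']

The pattern matches one or more of a non-digit (lazy); then one or more of a word character.
No capturing groups, so `findall` returns the 1 full match string.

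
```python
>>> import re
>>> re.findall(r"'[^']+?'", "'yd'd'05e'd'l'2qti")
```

No capturing groups, so `findall` returns the 3 full match strings.

["'yd'", "'05e'", "'l'"]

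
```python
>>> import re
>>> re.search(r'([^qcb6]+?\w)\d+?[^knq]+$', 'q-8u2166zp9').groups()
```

('-8u',)

The match spans [1:11] → '-8u2166zp9'.
Captured: group 1 = '-8u'.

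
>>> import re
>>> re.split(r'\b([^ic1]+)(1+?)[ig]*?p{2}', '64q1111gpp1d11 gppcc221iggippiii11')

['', '64q', '1111', '1d11 gppcc221iggippiii11']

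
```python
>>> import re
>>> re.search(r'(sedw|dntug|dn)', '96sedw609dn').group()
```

`re.search` scans for the first position where the pattern succeeds.
The match spans [2:6] → 'sedw'.
Captured: group 1 = 'sedw'.

'sedw'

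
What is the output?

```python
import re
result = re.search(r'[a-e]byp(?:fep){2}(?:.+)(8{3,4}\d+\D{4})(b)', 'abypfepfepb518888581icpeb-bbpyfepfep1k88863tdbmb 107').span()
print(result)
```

(0, 48)

The pattern matches a character in [a-e], then the literal 'byp', then the literal 'fep' repeated 2 times; then one or more of any character (non-capturing group); then 3 to 4 of a literal '8', then one or more of a digit, then exactly 4 of a non-digit (captured); then a literal 'b' (captured).
Unlike `match`, `search` isn't anchored — it looks for the pattern anywhere in the string.
The match spans [0:48] → 'abypfepfepb518888581icpeb-bbpyfepfep1k88863tdbmb'.
Captured: group 1 = '88863tdbm', group 2 = 'b'.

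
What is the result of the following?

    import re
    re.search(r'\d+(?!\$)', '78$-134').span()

`(?!…)`/`(?<!…)` only lets a position through if the neighbouring text does NOT match; no characters are consumed.
`search` walks the string left to right and returns the first match it finds.
The match spans [0:1] → '7'.

(0, 1)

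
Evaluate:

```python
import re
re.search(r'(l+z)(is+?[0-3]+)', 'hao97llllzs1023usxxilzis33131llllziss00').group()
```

'lzis33131'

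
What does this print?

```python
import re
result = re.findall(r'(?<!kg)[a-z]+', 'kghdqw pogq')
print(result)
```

Because the assertion is negative and zero-width, positions next to the forbidden text are skipped.
Matches: at [0:6] → 'kghdqw'; at [7:11] → 'pogq'.
No capturing groups, so `findall` returns the 2 full match strings.

['kghdqw', 'pogq']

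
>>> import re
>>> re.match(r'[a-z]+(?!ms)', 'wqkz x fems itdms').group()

'wqkz'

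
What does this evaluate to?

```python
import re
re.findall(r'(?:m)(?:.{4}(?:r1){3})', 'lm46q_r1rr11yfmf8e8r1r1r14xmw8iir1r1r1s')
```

['mf8e8r1r1r1', 'mw8iir1r1r1']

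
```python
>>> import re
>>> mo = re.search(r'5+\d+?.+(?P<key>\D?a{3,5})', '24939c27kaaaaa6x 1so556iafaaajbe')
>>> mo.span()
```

The match spans [20:29] → '556iafaaa'.

(20, 29)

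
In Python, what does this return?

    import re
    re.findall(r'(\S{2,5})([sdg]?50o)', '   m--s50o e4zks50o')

[('m--s', '50o'), ('e4zks', '50o')]

This matches 2 to 5 of a non-whitespace character (captured); then optionally one of [sdg], then the literal '50o' (captured).
Multiple groups make `findall` return tuples — one 2-tuple for each match.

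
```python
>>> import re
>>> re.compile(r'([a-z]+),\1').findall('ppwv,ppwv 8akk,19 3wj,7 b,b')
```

`\1` has to match the exact text group 1 already captured.
Matches: at [0:9] match 'ppwv,ppwv', group 1 = 'ppwv'; at [24:27] match 'b,b', group 1 = 'b'.
Because there's exactly one group, `findall` drops the full match and keeps group 1 from each hit.

['ppwv', 'b']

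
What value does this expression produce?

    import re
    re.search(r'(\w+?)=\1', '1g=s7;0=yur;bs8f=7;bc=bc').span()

(19, 24)

A backreference is literal: `\1` must see the identical characters the first group matched.
`re.search` scans for the first position where the pattern succeeds.
The match spans [19:24] → 'bc=bc'.
Captured: group 1 = 'bc'.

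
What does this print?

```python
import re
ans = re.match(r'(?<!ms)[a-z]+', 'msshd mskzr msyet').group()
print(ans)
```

msshd

`match` is anchored at position 0; if the pattern doesn't fit there, it returns None.
The match spans [0:5] → 'msshd'.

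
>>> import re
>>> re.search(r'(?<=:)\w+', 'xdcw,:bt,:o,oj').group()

'bt'

Lookahead/lookbehind check context without consuming it, so the matched span excludes the asserted characters.
Unlike `match`, `search` isn't anchored — it looks for the pattern anywhere in the string.
The match spans [6:8] → 'bt'.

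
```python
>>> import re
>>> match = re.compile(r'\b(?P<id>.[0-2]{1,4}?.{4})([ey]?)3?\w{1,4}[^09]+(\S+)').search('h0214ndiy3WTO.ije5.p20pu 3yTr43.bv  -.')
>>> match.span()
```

This matches a word boundary (`\b`, zero-width); then any character, then 1 to 4 of a character in [0-2] (lazy), then exactly 4 of any character (captured as 'id'); then optionally one of [ey] (captured); then optionally the literal '3', then 1 to 4 of a word character, then one or more of any character except [09]; then one or more of a non-whitespace character (captured).
`search` walks the string left to right and returns the first match it finds.
The match spans [0:24] → 'h0214ndiy3WTO.ije5.p20pu'.
Captured: group 1 = 'h0214n', group 2 = '', group 3 = '0pu'.

(0, 24)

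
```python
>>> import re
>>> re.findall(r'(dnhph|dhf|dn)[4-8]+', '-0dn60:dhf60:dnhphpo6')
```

Matches: at [2:5] match 'dn6', group 1 = 'dn'; at [7:11] match 'dhf6', group 1 = 'dhf'.
With a single group, `findall` returns only what that group captured — 2 items.

['dn', 'dhf']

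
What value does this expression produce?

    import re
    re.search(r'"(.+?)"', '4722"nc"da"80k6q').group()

'"nc"'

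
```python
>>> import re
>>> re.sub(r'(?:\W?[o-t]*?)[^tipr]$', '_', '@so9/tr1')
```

'@so9_'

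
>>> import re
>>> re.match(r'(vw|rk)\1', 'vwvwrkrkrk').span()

(0, 4)

The backreference `\1` re-matches whatever the first group consumed, character for character.
`re.match` only tries the pattern at the start of the string.
The match spans [0:4] → 'vwvw'.
Captured: group 1 = 'vw'.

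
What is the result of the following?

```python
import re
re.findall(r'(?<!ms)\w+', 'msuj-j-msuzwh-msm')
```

The negative lookahead/lookbehind blocks any match where the forbidden context is present.
No capturing groups, so `findall` returns the 4 full match strings.

['msuj', 'j', 'msuzwh', 'msm']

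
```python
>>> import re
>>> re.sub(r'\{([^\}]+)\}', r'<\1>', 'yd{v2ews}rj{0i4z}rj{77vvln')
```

'yd<v2ews>rj<0i4z>rj{77vvln'

The replacement refers to a captured group, so each match is rewritten using its own captured text.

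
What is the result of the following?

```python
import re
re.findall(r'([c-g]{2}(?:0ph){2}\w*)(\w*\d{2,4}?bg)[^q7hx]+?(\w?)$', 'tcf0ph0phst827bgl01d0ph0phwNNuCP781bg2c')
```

With 3 capturing groups, `findall` returns a 3-tuple per match.

[('cf0ph0phst827bgl01d0ph0phwNNuCP7', '81bg', 'c')]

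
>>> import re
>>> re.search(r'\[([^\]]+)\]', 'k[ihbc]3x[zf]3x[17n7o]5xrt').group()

'[ihbc]'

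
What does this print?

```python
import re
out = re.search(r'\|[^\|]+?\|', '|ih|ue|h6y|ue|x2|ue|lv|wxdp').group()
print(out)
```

|ih|

Unlike `match`, `search` isn't anchored — it looks for the pattern anywhere in the string.
The match spans [0:4] → '|ih|'.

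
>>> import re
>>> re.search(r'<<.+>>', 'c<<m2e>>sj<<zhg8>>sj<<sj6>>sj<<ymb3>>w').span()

(1, 37)

The match spans [1:37] → '<<m2e>>sj<<zhg8>>sj<<sj6>>sj<<ymb3>>'.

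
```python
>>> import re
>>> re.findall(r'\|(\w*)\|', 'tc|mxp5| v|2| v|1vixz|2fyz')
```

Scanning left to right: at [2:8] match '|mxp5|', group 1 = 'mxp5'; at [10:13] match '|2|', group 1 = '2'; at [15:22] match '|1vixz|', group 1 = '1vixz'.
`findall` collects group 1 from each match (3 total).

['mxp5', '2', '1vixz']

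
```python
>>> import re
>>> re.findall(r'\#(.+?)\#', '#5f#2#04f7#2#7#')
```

['5f', '04f7', '7']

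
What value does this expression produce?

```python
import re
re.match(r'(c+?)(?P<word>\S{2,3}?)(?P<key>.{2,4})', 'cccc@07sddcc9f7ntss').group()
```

The pattern matches one or more of a literal 'c' (lazy) (captured); then 2 to 3 of a non-whitespace character (lazy) (captured as 'word'); then 2 to 4 of any character (captured as 'key').
`match` is anchored at position 0; if the pattern doesn't fit there, it returns None.
The match spans [0:7] → 'cccc@07'.
Captured: group 1 = 'c', group 2 = 'cc', group 3 = 'c@07'.

'cccc@07'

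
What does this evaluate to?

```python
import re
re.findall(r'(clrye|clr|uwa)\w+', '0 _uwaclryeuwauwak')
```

['uwa']

Scanning left to right: at [3:18] match 'uwaclryeuwauwak', group 1 = 'uwa'.
One capturing group, so `findall` returns just the captured substring from the one match — 1 in all.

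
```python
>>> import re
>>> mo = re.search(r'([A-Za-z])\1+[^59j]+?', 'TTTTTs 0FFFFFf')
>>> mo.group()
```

The backreference `\1` re-matches whatever the first group consumed, character for character.
The match spans [0:6] → 'TTTTTs'.

'TTTTTs'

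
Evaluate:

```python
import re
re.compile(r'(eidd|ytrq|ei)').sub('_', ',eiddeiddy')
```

',__y'

Branches in `(...|...)` are attempted left-to-right; the first branch that allows the whole pattern to succeed is taken.
`sub` substitutes '_' at each match site.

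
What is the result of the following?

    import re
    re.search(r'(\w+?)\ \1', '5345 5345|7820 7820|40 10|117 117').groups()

After group 1 captures some text, `\1` only succeeds where that same text appears again.
Unlike `match`, `search` isn't anchored — it looks for the pattern anywhere in the string.
The match spans [0:9] → '5345 5345'.
Captured: group 1 = '5345'.

('5345',)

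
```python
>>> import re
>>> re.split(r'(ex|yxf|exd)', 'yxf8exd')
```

Alternation tries branches left to right and keeps the first one that lets the overall match succeed at that position.
`re.split` interleaves the captured-group text with the surrounding fragments.

['', 'yxf', '8', 'ex', 'd']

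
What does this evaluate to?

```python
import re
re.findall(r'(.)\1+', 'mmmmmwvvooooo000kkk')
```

A backreference is literal: `\1` must see the identical characters the first group matched.
Because there's exactly one group, `findall` drops the full match and keeps group 1 from each hit.

['m', 'v', 'o', '0', 'k']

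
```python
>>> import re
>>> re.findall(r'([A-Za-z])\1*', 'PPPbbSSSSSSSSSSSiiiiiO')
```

A backreference is literal: `\1` must see the identical characters the first group matched.
Scanning left to right: at [0:3] match 'PPP', group 1 = 'P'; at [3:5] match 'bb', group 1 = 'b'; at [5:16] match 'SSSSSSSSSSS', group 1 = 'S'; at [16:21] match 'iiiii', group 1 = 'i'; at [21:22] match 'O', group 1 = 'O'.
`findall` collects group 1 from each match (5 total).

['P', 'b', 'S', 'i', 'O']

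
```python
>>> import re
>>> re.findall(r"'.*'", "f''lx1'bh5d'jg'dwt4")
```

Scanning left to right: at [1:15] → "''lx1'bh5d'jg'".
Since nothing is captured, `findall` lists the 1 matched substring directly.

["''lx1'bh5d'jg'"]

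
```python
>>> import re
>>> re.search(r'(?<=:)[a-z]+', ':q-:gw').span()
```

(1, 2)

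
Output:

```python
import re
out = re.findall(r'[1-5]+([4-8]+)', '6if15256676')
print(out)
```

Pattern: one or more of a character in [1-5]; then one or more of a character in [4-8] (captured).
Matches: at [3:11] match '15256676', group 1 = '6676'.
Because there's exactly one group, `findall` drops the full match and keeps group 1 from the one hit.

['6676']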